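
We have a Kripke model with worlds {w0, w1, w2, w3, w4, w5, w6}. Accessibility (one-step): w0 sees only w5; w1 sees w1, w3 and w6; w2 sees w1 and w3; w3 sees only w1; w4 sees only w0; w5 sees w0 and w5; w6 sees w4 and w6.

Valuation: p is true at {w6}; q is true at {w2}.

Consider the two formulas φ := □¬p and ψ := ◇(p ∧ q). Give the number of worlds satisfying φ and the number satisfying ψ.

For □¬p:
w0: successors {w5}; ¬p there: w5:T. ✓
w1: successors {w1, w3, w6}; ¬p there: w1:T, w3:T, w6:F. ✗
w2: successors {w1, w3}; ¬p there: w1:T, w3:T. ✓
w3: successors {w1}; ¬p there: w1:T. ✓
w4: successors {w0}; ¬p there: w0:T. ✓
w5: successors {w0, w5}; ¬p there: w0:T, w5:T. ✓
w6: successors {w4, w6}; ¬p there: w4:T, w6:F. ✗
— 5 worlds.
For ◇(p ∧ q):
w0: successors {w5}; p ∧ q there: w5:F. ✗
w1: successors {w1, w3, w6}; p ∧ q there: w1:F, w3:F, w6:F. ✗
w2: successors {w1, w3}; p ∧ q there: w1:F, w3:F. ✗
w3: successors {w1}; p ∧ q there: w1:F. ✗
w4: successors {w0}; p ∧ q there: w0:F. ✗
w5: successors {w0, w5}; p ∧ q there: w0:F, w5:F. ✗
w6: successors {w4, w6}; p ∧ q there: w4:F, w6:F. ✗
— 0 worlds.

5 and 0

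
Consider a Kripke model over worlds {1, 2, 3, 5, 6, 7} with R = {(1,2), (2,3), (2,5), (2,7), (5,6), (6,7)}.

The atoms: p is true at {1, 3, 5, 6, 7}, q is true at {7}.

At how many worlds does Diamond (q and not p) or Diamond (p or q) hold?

3

1: Diamond (q and not p) is F, Diamond (p or q) is F. ✗
2: Diamond (q and not p) is F, Diamond (p or q) is T. ✓
3: Diamond (q and not p) is F, Diamond (p or q) is F. ✗
5: Diamond (q and not p) is F, Diamond (p or q) is T. ✓
6: Diamond (q and not p) is F, Diamond (p or q) is T. ✓
7: Diamond (q and not p) is F, Diamond (p or q) is F. ✗
Satisfying worlds: {2, 5, 6}.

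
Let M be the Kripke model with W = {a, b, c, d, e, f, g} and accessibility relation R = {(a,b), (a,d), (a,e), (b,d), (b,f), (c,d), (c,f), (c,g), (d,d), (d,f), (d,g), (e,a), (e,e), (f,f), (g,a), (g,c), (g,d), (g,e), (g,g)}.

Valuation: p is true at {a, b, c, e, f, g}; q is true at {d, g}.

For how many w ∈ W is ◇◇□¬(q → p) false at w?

a: successors {b, d, e}; ◇□¬(q → p) there: b:F, d:F, e:F. ✗
b: successors {d, f}; ◇□¬(q → p) there: d:F, f:F. ✗
c: successors {d, f, g}; ◇□¬(q → p) there: d:F, f:F, g:F. ✗
d: successors {d, f, g}; ◇□¬(q → p) there: d:F, f:F, g:F. ✗
e: successors {a, e}; ◇□¬(q → p) there: a:F, e:F. ✗
f: successors {f}; ◇□¬(q → p) there: f:F. ✗
g: successors {a, c, d, e, g}; ◇□¬(q → p) there: a:F, c:F, d:F, e:F, g:F. ✗
Satisfying worlds: ∅.
So ◇◇□¬(q → p) fails at the other 7 worlds.

7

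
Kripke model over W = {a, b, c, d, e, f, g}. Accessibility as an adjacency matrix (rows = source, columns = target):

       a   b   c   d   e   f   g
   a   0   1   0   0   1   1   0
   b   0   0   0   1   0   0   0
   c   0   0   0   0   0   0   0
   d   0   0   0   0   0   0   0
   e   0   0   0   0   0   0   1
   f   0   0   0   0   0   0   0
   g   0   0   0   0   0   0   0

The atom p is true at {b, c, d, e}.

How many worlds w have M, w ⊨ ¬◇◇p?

6

a: ◇◇p is T. ✗
b: ◇◇p is F. ✓
c: ◇◇p is F. ✓
d: ◇◇p is F. ✓
e: ◇◇p is F. ✓
f: ◇◇p is F. ✓
g: ◇◇p is F. ✓
Satisfying worlds: {b, c, d, e, f, g}.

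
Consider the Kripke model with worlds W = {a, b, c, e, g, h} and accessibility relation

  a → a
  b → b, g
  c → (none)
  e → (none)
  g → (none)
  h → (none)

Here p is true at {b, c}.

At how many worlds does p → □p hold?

a: p is F, □p is F. ✓
b: p is T, □p is F. ✗
c: p is T, □p is T. ✓
e: p is F, □p is T. ✓
g: p is F, □p is T. ✓
h: p is F, □p is T. ✓
Satisfying worlds: {a, c, e, g, h}.

5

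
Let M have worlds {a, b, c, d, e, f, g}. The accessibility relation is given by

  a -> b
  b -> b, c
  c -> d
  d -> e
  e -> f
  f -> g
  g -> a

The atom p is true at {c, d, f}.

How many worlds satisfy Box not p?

a: successors {b}; not p there: b:T. ✓
b: successors {b, c}; not p there: b:T, c:F. ✗
c: successors {d}; not p there: d:F. ✗
d: successors {e}; not p there: e:T. ✓
e: successors {f}; not p there: f:F. ✗
f: successors {g}; not p there: g:T. ✓
g: successors {a}; not p there: a:T. ✓
Satisfying worlds: {a, d, f, g}.

4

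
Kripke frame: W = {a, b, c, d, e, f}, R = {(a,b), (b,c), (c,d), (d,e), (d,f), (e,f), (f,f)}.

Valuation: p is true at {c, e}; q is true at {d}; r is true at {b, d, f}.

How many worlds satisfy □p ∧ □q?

0

a: □p is F, □q is F. ✗
b: □p is T, □q is F. ✗
c: □p is F, □q is T. ✗
d: □p is F, □q is F. ✗
e: □p is F, □q is F. ✗
f: □p is F, □q is F. ✗
Satisfying worlds: ∅.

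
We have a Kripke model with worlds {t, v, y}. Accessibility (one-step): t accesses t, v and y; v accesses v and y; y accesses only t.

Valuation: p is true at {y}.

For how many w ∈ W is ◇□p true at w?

0

t: successors {t, v, y}; □p there: t:F, v:F, y:F. ✗
v: successors {v, y}; □p there: v:F, y:F. ✗
y: successors {t}; □p there: t:F. ✗
Satisfying worlds: ∅.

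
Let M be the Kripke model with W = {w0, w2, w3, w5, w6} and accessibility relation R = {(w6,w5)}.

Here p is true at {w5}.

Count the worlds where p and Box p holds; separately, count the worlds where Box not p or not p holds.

For p and Box p:
w0: p is F, Box p is T. ✗
w2: p is F, Box p is T. ✗
w3: p is F, Box p is T. ✗
w5: p is T, Box p is T. ✓
w6: p is F, Box p is T. ✗
— 1 world.
For Box not p or not p:
w0: Box not p is T, not p is T. ✓
w2: Box not p is T, not p is T. ✓
w3: Box not p is T, not p is T. ✓
w5: Box not p is T, not p is F. ✓
w6: Box not p is F, not p is T. ✓
— 5 worlds.

1 and 5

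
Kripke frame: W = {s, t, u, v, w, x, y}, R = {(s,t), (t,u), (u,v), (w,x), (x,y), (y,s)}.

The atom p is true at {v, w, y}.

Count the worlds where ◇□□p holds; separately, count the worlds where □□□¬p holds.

3 and 6

For ◇□□p:
s: successors {t}; □□p there: t:T. ✓
t: successors {u}; □□p there: u:T. ✓
u: successors {v}; □□p there: v:T. ✓
v: no successors, so ◇□□p fails. ✗
w: successors {x}; □□p there: x:F. ✗
x: successors {y}; □□p there: y:F. ✗
y: successors {s}; □□p there: s:F. ✗
— 3 worlds.
For □□□¬p:
s: successors {t}; □□¬p there: t:F. ✗
t: successors {u}; □□¬p there: u:T. ✓
u: successors {v}; □□¬p there: v:T. ✓
v: no successors, so □□□¬p holds vacuously. ✓
w: successors {x}; □□¬p there: x:T. ✓
x: successors {y}; □□¬p there: y:T. ✓
y: successors {s}; □□¬p there: s:T. ✓
— 6 worlds.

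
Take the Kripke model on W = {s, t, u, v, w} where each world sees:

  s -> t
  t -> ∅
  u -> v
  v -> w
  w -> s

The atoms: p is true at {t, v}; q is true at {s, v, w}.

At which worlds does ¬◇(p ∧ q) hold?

s: ◇(p ∧ q) is F. ✓
t: ◇(p ∧ q) is F. ✓
u: ◇(p ∧ q) is T. ✗
v: ◇(p ∧ q) is F. ✓
w: ◇(p ∧ q) is F. ✓

{s, t, v, w}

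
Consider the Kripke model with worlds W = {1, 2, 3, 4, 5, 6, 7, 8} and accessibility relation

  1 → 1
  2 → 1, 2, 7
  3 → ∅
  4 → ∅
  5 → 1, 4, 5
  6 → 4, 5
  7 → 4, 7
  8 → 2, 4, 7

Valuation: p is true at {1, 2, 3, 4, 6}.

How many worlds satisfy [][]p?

1: successors {1}; []p there: 1:T. ✓
2: successors {1, 2, 7}; []p there: 1:T, 2:F, 7:F. ✗
3: no successors, so [][]p holds vacuously. ✓
4: no successors, so [][]p holds vacuously. ✓
5: successors {1, 4, 5}; []p there: 1:T, 4:T, 5:F. ✗
6: successors {4, 5}; []p there: 4:T, 5:F. ✗
7: successors {4, 7}; []p there: 4:T, 7:F. ✗
8: successors {2, 4, 7}; []p there: 2:F, 4:T, 7:F. ✗
Satisfying worlds: {1, 3, 4}.

3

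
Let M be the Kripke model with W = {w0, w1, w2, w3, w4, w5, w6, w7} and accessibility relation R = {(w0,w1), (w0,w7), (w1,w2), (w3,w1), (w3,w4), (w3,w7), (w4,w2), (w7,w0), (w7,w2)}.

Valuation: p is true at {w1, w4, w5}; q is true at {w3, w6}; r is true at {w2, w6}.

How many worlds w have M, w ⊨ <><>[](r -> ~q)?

w0: successors {w1, w7}; <>[](r -> ~q) there: w1:T, w7:T. ✓
w1: successors {w2}; <>[](r -> ~q) there: w2:F. ✗
w2: no successors, so <><>[](r -> ~q) fails. ✗
w3: successors {w1, w4, w7}; <>[](r -> ~q) there: w1:T, w4:T, w7:T. ✓
w4: successors {w2}; <>[](r -> ~q) there: w2:F. ✗
w5: no successors, so <><>[](r -> ~q) fails. ✗
w6: no successors, so <><>[](r -> ~q) fails. ✗
w7: successors {w0, w2}; <>[](r -> ~q) there: w0:T, w2:F. ✓
Satisfying worlds: {w0, w3, w7}.

3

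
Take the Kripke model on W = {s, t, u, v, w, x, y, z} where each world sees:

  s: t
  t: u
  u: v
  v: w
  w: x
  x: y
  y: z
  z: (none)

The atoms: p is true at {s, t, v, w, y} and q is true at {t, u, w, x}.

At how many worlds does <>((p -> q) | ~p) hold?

s: successors {t}; (p -> q) | ~p there: t:T. ✓
t: successors {u}; (p -> q) | ~p there: u:T. ✓
u: successors {v}; (p -> q) | ~p there: v:F. ✗
v: successors {w}; (p -> q) | ~p there: w:T. ✓
w: successors {x}; (p -> q) | ~p there: x:T. ✓
x: successors {y}; (p -> q) | ~p there: y:F. ✗
y: successors {z}; (p -> q) | ~p there: z:T. ✓
z: no successors, so <>((p -> q) | ~p) fails. ✗
Satisfying worlds: {s, t, v, w, y}.

5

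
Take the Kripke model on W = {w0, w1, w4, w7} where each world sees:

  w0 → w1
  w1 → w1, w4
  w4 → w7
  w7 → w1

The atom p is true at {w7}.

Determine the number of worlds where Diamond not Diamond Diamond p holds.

w0: successors {w1}; not Diamond Diamond p there: w1:F. ✗
w1: successors {w1, w4}; not Diamond Diamond p there: w1:F, w4:T. ✓
w4: successors {w7}; not Diamond Diamond p there: w7:T. ✓
w7: successors {w1}; not Diamond Diamond p there: w1:F. ✗
Satisfying worlds: {w1, w4}.

2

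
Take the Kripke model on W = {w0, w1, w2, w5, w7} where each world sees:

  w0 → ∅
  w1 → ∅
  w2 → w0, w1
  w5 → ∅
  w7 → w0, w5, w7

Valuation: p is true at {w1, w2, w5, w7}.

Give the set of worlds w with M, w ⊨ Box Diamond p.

w0: no successors, so Box Diamond p holds vacuously. ✓
w1: no successors, so Box Diamond p holds vacuously. ✓
w2: successors {w0, w1}; Diamond p there: w0:F, w1:F. ✗
w5: no successors, so Box Diamond p holds vacuously. ✓
w7: successors {w0, w5, w7}; Diamond p there: w0:F, w5:F, w7:T. ✗

{w0, w1, w5}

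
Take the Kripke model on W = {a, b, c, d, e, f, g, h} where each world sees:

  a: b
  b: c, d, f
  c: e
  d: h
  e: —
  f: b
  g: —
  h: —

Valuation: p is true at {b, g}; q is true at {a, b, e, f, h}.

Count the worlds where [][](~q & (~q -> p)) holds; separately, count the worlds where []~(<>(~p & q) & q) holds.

For [][](~q & (~q -> p)):
a: successors {b}; [](~q & (~q -> p)) there: b:F. ✗
b: successors {c, d, f}; [](~q & (~q -> p)) there: c:F, d:F, f:F. ✗
c: successors {e}; [](~q & (~q -> p)) there: e:T. ✓
d: successors {h}; [](~q & (~q -> p)) there: h:T. ✓
e: no successors, so [][](~q & (~q -> p)) holds vacuously. ✓
f: successors {b}; [](~q & (~q -> p)) there: b:F. ✗
g: no successors, so [][](~q & (~q -> p)) holds vacuously. ✓
h: no successors, so [][](~q & (~q -> p)) holds vacuously. ✓
— 5 worlds.
For []~(<>(~p & q) & q):
a: successors {b}; ~(<>(~p & q) & q) there: b:F. ✗
b: successors {c, d, f}; ~(<>(~p & q) & q) there: c:T, d:T, f:T. ✓
c: successors {e}; ~(<>(~p & q) & q) there: e:T. ✓
d: successors {h}; ~(<>(~p & q) & q) there: h:T. ✓
e: no successors, so []~(<>(~p & q) & q) holds vacuously. ✓
f: successors {b}; ~(<>(~p & q) & q) there: b:F. ✗
g: no successors, so []~(<>(~p & q) & q) holds vacuously. ✓
h: no successors, so []~(<>(~p & q) & q) holds vacuously. ✓
— 6 worlds.

5 and 6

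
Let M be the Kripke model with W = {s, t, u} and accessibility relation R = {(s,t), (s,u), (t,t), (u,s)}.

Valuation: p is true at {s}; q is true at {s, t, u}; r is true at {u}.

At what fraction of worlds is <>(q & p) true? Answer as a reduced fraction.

1/3

s: successors {t, u}; q & p there: t:F, u:F. ✗
t: successors {t}; q & p there: t:F. ✗
u: successors {s}; q & p there: s:T. ✓
That's 1 of 3 worlds, so 1/3.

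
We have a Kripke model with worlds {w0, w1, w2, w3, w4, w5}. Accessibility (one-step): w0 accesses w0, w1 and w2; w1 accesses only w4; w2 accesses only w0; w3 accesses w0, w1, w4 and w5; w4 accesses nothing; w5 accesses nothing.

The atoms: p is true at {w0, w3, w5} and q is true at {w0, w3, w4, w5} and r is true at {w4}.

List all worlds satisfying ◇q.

w0: successors {w0, w1, w2}; q there: w0:T, w1:F, w2:F. ✓
w1: successors {w4}; q there: w4:T. ✓
w2: successors {w0}; q there: w0:T. ✓
w3: successors {w0, w1, w4, w5}; q there: w0:T, w1:F, w4:T, w5:T. ✓
w4: no successors, so ◇q fails. ✗
w5: no successors, so ◇q fails. ✗

{w0, w1, w2, w3}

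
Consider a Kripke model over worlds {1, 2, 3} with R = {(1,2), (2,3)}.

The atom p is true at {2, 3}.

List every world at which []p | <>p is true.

{1, 2, 3}

1: []p is T, <>p is T. ✓
2: []p is T, <>p is T. ✓
3: []p is T, <>p is F. ✓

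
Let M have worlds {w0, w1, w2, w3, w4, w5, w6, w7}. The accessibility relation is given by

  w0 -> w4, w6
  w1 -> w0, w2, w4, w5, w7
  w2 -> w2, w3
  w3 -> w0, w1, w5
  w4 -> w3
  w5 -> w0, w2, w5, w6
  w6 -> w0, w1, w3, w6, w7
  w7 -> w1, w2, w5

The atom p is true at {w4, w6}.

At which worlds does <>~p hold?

{w1, w2, w3, w4, w5, w6, w7}

w0: successors {w4, w6}; ~p there: w4:F, w6:F. ✗
w1: successors {w0, w2, w4, w5, w7}; ~p there: w0:T, w2:T, w4:F, w5:T, w7:T. ✓
w2: successors {w2, w3}; ~p there: w2:T, w3:T. ✓
w3: successors {w0, w1, w5}; ~p there: w0:T, w1:T, w5:T. ✓
w4: successors {w3}; ~p there: w3:T. ✓
w5: successors {w0, w2, w5, w6}; ~p there: w0:T, w2:T, w5:T, w6:F. ✓
w6: successors {w0, w1, w3, w6, w7}; ~p there: w0:T, w1:T, w3:T, w6:F, w7:T. ✓
w7: successors {w1, w2, w5}; ~p there: w1:T, w2:T, w5:T. ✓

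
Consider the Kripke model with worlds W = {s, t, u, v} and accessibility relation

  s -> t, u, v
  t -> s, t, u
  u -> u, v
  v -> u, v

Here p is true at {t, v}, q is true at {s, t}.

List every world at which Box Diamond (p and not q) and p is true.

{v}

s: Box Diamond (p and not q) is F, p is F. ✗
t: Box Diamond (p and not q) is F, p is T. ✗
u: Box Diamond (p and not q) is T, p is F. ✗
v: Box Diamond (p and not q) is T, p is T. ✓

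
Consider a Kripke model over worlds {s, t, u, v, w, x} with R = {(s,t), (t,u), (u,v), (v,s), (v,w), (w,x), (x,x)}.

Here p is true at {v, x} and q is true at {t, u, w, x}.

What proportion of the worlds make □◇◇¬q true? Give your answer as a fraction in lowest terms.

1/3

s: successors {t}; ◇◇¬q there: t:T. ✓
t: successors {u}; ◇◇¬q there: u:T. ✓
u: successors {v}; ◇◇¬q there: v:F. ✗
v: successors {s, w}; ◇◇¬q there: s:F, w:F. ✗
w: successors {x}; ◇◇¬q there: x:F. ✗
x: successors {x}; ◇◇¬q there: x:F. ✗
That's 2 of 6 worlds, so 2/6 = 1/3.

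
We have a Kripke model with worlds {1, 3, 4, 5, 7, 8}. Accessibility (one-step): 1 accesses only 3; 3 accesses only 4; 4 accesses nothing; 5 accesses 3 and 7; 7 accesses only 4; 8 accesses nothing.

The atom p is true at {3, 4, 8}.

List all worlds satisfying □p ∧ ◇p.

{1, 3, 7}

1: □p is T, ◇p is T. ✓
3: □p is T, ◇p is T. ✓
4: □p is T, ◇p is F. ✗
5: □p is F, ◇p is T. ✗
7: □p is T, ◇p is T. ✓
8: □p is T, ◇p is F. ✗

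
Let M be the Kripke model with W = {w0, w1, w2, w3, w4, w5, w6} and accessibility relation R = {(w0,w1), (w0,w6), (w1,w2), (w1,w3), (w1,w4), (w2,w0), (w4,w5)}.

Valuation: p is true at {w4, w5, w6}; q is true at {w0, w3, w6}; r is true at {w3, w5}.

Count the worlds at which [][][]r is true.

w0: successors {w1, w6}; [][]r there: w1:F, w6:T. ✗
w1: successors {w2, w3, w4}; [][]r there: w2:F, w3:T, w4:T. ✗
w2: successors {w0}; [][]r there: w0:F. ✗
w3: no successors, so [][][]r holds vacuously. ✓
w4: successors {w5}; [][]r there: w5:T. ✓
w5: no successors, so [][][]r holds vacuously. ✓
w6: no successors, so [][][]r holds vacuously. ✓
Satisfying worlds: {w3, w4, w5, w6}.

4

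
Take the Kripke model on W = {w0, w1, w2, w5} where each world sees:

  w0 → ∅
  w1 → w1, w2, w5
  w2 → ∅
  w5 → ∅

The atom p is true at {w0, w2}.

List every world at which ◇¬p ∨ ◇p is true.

{w1}

w0: ◇¬p is F, ◇p is F. ✗
w1: ◇¬p is T, ◇p is T. ✓
w2: ◇¬p is F, ◇p is F. ✗
w5: ◇¬p is F, ◇p is F. ✗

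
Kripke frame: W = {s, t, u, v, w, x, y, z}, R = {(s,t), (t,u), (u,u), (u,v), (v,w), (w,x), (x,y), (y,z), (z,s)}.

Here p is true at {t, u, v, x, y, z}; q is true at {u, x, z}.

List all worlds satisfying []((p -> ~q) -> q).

s: successors {t}; (p -> ~q) -> q there: t:F. ✗
t: successors {u}; (p -> ~q) -> q there: u:T. ✓
u: successors {u, v}; (p -> ~q) -> q there: u:T, v:F. ✗
v: successors {w}; (p -> ~q) -> q there: w:F. ✗
w: successors {x}; (p -> ~q) -> q there: x:T. ✓
x: successors {y}; (p -> ~q) -> q there: y:F. ✗
y: successors {z}; (p -> ~q) -> q there: z:T. ✓
z: successors {s}; (p -> ~q) -> q there: s:F. ✗

{t, w, y}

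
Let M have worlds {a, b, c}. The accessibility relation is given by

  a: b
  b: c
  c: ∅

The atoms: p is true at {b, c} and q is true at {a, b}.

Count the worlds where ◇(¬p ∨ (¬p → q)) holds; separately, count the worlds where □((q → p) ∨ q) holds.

For ◇(¬p ∨ (¬p → q)):
a: successors {b}; ¬p ∨ (¬p → q) there: b:T. ✓
b: successors {c}; ¬p ∨ (¬p → q) there: c:T. ✓
c: no successors, so ◇(¬p ∨ (¬p → q)) fails. ✗
— 2 worlds.
For □((q → p) ∨ q):
a: successors {b}; (q → p) ∨ q there: b:T. ✓
b: successors {c}; (q → p) ∨ q there: c:T. ✓
c: no successors, so □((q → p) ∨ q) holds vacuously. ✓
— 3 worlds.

2 and 3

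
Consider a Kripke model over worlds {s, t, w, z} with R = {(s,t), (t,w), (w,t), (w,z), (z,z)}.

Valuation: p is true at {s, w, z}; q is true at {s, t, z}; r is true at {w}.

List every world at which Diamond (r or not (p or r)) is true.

{s, t, w}

s: successors {t}; r or not (p or r) there: t:T. ✓
t: successors {w}; r or not (p or r) there: w:T. ✓
w: successors {t, z}; r or not (p or r) there: t:T, z:F. ✓
z: successors {z}; r or not (p or r) there: z:F. ✗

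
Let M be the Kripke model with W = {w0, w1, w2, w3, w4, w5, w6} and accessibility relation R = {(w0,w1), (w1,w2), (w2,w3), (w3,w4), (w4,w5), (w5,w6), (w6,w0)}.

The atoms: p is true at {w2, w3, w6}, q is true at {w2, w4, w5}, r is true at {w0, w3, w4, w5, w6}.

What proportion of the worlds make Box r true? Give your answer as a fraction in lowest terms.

w0: successors {w1}; r there: w1:F. ✗
w1: successors {w2}; r there: w2:F. ✗
w2: successors {w3}; r there: w3:T. ✓
w3: successors {w4}; r there: w4:T. ✓
w4: successors {w5}; r there: w5:T. ✓
w5: successors {w6}; r there: w6:T. ✓
w6: successors {w0}; r there: w0:T. ✓
That's 5 of 7 worlds, so 5/7.

5/7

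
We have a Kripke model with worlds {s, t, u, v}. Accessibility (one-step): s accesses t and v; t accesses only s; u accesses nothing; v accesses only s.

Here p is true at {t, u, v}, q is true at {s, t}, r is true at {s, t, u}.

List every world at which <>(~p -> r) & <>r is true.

{s, t, v}

s: <>(~p -> r) is T, <>r is T. ✓
t: <>(~p -> r) is T, <>r is T. ✓
u: <>(~p -> r) is F, <>r is F. ✗
v: <>(~p -> r) is T, <>r is T. ✓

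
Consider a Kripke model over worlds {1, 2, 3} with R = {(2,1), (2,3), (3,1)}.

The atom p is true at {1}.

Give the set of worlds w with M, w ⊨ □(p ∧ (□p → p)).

1: no successors, so □(p ∧ (□p → p)) holds vacuously. ✓
2: successors {1, 3}; p ∧ (□p → p) there: 1:T, 3:F. ✗
3: successors {1}; p ∧ (□p → p) there: 1:T. ✓

{1, 3}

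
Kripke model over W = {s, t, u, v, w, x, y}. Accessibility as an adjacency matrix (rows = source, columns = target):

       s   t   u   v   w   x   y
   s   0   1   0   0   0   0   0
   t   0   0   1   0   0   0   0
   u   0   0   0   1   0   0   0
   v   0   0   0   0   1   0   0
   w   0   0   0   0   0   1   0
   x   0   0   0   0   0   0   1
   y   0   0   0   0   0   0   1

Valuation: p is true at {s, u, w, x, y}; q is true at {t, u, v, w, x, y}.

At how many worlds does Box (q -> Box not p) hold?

s: successors {t}; q -> Box not p there: t:F. ✗
t: successors {u}; q -> Box not p there: u:T. ✓
u: successors {v}; q -> Box not p there: v:F. ✗
v: successors {w}; q -> Box not p there: w:F. ✗
w: successors {x}; q -> Box not p there: x:F. ✗
x: successors {y}; q -> Box not p there: y:F. ✗
y: successors {y}; q -> Box not p there: y:F. ✗
Satisfying worlds: {t}.

1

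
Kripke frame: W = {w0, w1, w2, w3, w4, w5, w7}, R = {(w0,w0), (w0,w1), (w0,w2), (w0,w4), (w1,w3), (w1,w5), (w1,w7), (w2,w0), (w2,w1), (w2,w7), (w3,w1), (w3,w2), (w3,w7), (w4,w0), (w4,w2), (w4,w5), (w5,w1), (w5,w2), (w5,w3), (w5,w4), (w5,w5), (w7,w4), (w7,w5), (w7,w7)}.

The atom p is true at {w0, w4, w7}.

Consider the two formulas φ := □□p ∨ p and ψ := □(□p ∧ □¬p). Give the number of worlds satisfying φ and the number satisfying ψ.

For □□p ∨ p:
w0: □□p is F, p is T. ✓
w1: □□p is F, p is F. ✗
w2: □□p is F, p is F. ✗
w3: □□p is F, p is F. ✗
w4: □□p is F, p is T. ✓
w5: □□p is F, p is F. ✗
w7: □□p is F, p is T. ✓
— 3 worlds.
For □(□p ∧ □¬p):
w0: successors {w0, w1, w2, w4}; □p ∧ □¬p there: w0:F, w1:F, w2:F, w4:F. ✗
w1: successors {w3, w5, w7}; □p ∧ □¬p there: w3:F, w5:F, w7:F. ✗
w2: successors {w0, w1, w7}; □p ∧ □¬p there: w0:F, w1:F, w7:F. ✗
w3: successors {w1, w2, w7}; □p ∧ □¬p there: w1:F, w2:F, w7:F. ✗
w4: successors {w0, w2, w5}; □p ∧ □¬p there: w0:F, w2:F, w5:F. ✗
w5: successors {w1, w2, w3, w4, w5}; □p ∧ □¬p there: w1:F, w2:F, w3:F, w4:F, w5:F. ✗
w7: successors {w4, w5, w7}; □p ∧ □¬p there: w4:F, w5:F, w7:F. ✗
— 0 worlds.

3 and 0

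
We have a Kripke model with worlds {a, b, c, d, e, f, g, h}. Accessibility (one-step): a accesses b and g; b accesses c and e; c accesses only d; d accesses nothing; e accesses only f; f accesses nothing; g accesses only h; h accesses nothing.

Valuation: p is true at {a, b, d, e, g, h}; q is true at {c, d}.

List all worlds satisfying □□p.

{c, d, e, f, g, h}

a: successors {b, g}; □p there: b:F, g:T. ✗
b: successors {c, e}; □p there: c:T, e:F. ✗
c: successors {d}; □p there: d:T. ✓
d: no successors, so □□p holds vacuously. ✓
e: successors {f}; □p there: f:T. ✓
f: no successors, so □□p holds vacuously. ✓
g: successors {h}; □p there: h:T. ✓
h: no successors, so □□p holds vacuously. ✓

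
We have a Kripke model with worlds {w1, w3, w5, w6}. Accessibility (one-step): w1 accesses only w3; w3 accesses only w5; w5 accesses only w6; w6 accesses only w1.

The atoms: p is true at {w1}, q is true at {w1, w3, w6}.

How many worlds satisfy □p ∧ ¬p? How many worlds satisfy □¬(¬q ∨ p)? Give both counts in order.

For □p ∧ ¬p:
w1: □p is F, ¬p is F. ✗
w3: □p is F, ¬p is T. ✗
w5: □p is F, ¬p is T. ✗
w6: □p is T, ¬p is T. ✓
— 1 world.
For □¬(¬q ∨ p):
w1: successors {w3}; ¬(¬q ∨ p) there: w3:T. ✓
w3: successors {w5}; ¬(¬q ∨ p) there: w5:F. ✗
w5: successors {w6}; ¬(¬q ∨ p) there: w6:T. ✓
w6: successors {w1}; ¬(¬q ∨ p) there: w1:F. ✗
— 2 worlds.

1 and 2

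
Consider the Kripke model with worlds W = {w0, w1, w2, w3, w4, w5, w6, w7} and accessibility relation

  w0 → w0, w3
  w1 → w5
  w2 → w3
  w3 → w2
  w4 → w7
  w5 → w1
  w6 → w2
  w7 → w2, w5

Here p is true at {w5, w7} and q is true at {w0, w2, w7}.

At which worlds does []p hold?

{w1, w4}

w0: successors {w0, w3}; p there: w0:F, w3:F. ✗
w1: successors {w5}; p there: w5:T. ✓
w2: successors {w3}; p there: w3:F. ✗
w3: successors {w2}; p there: w2:F. ✗
w4: successors {w7}; p there: w7:T. ✓
w5: successors {w1}; p there: w1:F. ✗
w6: successors {w2}; p there: w2:F. ✗
w7: successors {w2, w5}; p there: w2:F, w5:T. ✗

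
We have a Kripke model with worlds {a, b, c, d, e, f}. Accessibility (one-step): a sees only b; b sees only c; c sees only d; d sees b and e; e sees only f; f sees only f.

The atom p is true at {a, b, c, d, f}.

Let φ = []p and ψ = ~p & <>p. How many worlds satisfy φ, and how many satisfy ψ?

5 and 1

For []p:
a: successors {b}; p there: b:T. ✓
b: successors {c}; p there: c:T. ✓
c: successors {d}; p there: d:T. ✓
d: successors {b, e}; p there: b:T, e:F. ✗
e: successors {f}; p there: f:T. ✓
f: successors {f}; p there: f:T. ✓
— 5 worlds.
For ~p & <>p:
a: ~p is F, <>p is T. ✗
b: ~p is F, <>p is T. ✗
c: ~p is F, <>p is T. ✗
d: ~p is F, <>p is T. ✗
e: ~p is T, <>p is T. ✓
f: ~p is F, <>p is T. ✗
— 1 world.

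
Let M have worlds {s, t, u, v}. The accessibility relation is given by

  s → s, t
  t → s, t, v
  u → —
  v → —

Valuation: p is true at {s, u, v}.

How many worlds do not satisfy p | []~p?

1

s: p is T, []~p is F. ✓
t: p is F, []~p is F. ✗
u: p is T, []~p is T. ✓
v: p is T, []~p is T. ✓
Satisfying worlds: {s, u, v}.
So p | []~p fails at the other 1 world.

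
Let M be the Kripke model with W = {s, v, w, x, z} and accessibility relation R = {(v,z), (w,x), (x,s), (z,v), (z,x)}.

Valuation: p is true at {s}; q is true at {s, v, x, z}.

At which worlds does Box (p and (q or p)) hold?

s: no successors, so Box (p and (q or p)) holds vacuously. ✓
v: successors {z}; p and (q or p) there: z:F. ✗
w: successors {x}; p and (q or p) there: x:F. ✗
x: successors {s}; p and (q or p) there: s:T. ✓
z: successors {v, x}; p and (q or p) there: v:F, x:F. ✗

{s, x}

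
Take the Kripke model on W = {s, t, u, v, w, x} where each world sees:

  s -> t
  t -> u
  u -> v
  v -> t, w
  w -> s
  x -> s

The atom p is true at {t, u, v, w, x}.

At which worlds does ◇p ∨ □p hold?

{s, t, u, v}

s: ◇p is T, □p is T. ✓
t: ◇p is T, □p is T. ✓
u: ◇p is T, □p is T. ✓
v: ◇p is T, □p is T. ✓
w: ◇p is F, □p is F. ✗
x: ◇p is F, □p is F. ✗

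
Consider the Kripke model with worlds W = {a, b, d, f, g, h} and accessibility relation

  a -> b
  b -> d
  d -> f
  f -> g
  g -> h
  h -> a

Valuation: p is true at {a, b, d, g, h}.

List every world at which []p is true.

{a, b, f, g, h}

a: successors {b}; p there: b:T. ✓
b: successors {d}; p there: d:T. ✓
d: successors {f}; p there: f:F. ✗
f: successors {g}; p there: g:T. ✓
g: successors {h}; p there: h:T. ✓
h: successors {a}; p there: a:T. ✓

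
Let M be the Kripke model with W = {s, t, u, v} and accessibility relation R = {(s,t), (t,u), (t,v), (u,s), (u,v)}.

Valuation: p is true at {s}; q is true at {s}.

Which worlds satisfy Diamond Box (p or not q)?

{s, t, u}

s: successors {t}; Box (p or not q) there: t:T. ✓
t: successors {u, v}; Box (p or not q) there: u:T, v:T. ✓
u: successors {s, v}; Box (p or not q) there: s:T, v:T. ✓
v: no successors, so Diamond Box (p or not q) fails. ✗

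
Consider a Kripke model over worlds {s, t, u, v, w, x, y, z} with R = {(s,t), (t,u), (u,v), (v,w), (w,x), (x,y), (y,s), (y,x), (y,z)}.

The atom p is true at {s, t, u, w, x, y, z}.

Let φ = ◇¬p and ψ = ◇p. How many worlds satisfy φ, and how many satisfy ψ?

For ◇¬p:
s: successors {t}; ¬p there: t:F. ✗
t: successors {u}; ¬p there: u:F. ✗
u: successors {v}; ¬p there: v:T. ✓
v: successors {w}; ¬p there: w:F. ✗
w: successors {x}; ¬p there: x:F. ✗
x: successors {y}; ¬p there: y:F. ✗
y: successors {s, x, z}; ¬p there: s:F, x:F, z:F. ✗
z: no successors, so ◇¬p fails. ✗
— 1 world.
For ◇p:
s: successors {t}; p there: t:T. ✓
t: successors {u}; p there: u:T. ✓
u: successors {v}; p there: v:F. ✗
v: successors {w}; p there: w:T. ✓
w: successors {x}; p there: x:T. ✓
x: successors {y}; p there: y:T. ✓
y: successors {s, x, z}; p there: s:T, x:T, z:T. ✓
z: no successors, so ◇p fails. ✗
— 6 worlds.

1 and 6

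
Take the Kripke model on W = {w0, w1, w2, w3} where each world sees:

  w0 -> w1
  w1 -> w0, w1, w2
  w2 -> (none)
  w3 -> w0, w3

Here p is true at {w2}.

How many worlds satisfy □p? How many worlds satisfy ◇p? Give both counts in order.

For □p:
w0: successors {w1}; p there: w1:F. ✗
w1: successors {w0, w1, w2}; p there: w0:F, w1:F, w2:T. ✗
w2: no successors, so □p holds vacuously. ✓
w3: successors {w0, w3}; p there: w0:F, w3:F. ✗
— 1 world.
For ◇p:
w0: successors {w1}; p there: w1:F. ✗
w1: successors {w0, w1, w2}; p there: w0:F, w1:F, w2:T. ✓
w2: no successors, so ◇p fails. ✗
w3: successors {w0, w3}; p there: w0:F, w3:F. ✗
— 1 world.

1 and 1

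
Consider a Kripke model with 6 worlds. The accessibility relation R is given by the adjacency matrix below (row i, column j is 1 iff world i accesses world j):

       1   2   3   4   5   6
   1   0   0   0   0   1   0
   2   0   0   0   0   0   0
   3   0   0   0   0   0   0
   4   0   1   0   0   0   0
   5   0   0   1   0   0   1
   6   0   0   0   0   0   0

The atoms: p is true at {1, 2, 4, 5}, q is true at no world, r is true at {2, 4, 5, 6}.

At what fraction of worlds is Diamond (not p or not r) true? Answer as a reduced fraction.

1: successors {5}; not p or not r there: 5:F. ✗
2: no successors, so Diamond (not p or not r) fails. ✗
3: no successors, so Diamond (not p or not r) fails. ✗
4: successors {2}; not p or not r there: 2:F. ✗
5: successors {3, 6}; not p or not r there: 3:T, 6:T. ✓
6: no successors, so Diamond (not p or not r) fails. ✗
That's 1 of 6 worlds, so 1/6.

1/6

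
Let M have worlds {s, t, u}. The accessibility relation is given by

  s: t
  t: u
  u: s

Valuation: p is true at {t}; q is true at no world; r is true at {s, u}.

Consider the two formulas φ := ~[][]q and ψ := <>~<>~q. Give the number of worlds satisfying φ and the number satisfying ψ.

For ~[][]q:
s: [][]q is F. ✓
t: [][]q is F. ✓
u: [][]q is F. ✓
— 3 worlds.
For <>~<>~q:
s: successors {t}; ~<>~q there: t:F. ✗
t: successors {u}; ~<>~q there: u:F. ✗
u: successors {s}; ~<>~q there: s:F. ✗
— 0 worlds.

3 and 0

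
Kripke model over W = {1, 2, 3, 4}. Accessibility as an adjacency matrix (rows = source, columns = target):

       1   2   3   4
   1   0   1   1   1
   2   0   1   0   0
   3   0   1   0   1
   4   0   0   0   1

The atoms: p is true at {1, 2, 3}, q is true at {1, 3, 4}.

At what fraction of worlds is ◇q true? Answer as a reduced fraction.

1: successors {2, 3, 4}; q there: 2:F, 3:T, 4:T. ✓
2: successors {2}; q there: 2:F. ✗
3: successors {2, 4}; q there: 2:F, 4:T. ✓
4: successors {4}; q there: 4:T. ✓
That's 3 of 4 worlds, so 3/4.

3/4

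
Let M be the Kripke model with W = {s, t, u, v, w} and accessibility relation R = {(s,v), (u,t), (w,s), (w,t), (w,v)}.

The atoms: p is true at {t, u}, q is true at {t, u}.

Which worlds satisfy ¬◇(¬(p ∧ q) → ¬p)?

s: ◇(¬(p ∧ q) → ¬p) is T. ✗
t: ◇(¬(p ∧ q) → ¬p) is F. ✓
u: ◇(¬(p ∧ q) → ¬p) is T. ✗
v: ◇(¬(p ∧ q) → ¬p) is F. ✓
w: ◇(¬(p ∧ q) → ¬p) is T. ✗

{t, v}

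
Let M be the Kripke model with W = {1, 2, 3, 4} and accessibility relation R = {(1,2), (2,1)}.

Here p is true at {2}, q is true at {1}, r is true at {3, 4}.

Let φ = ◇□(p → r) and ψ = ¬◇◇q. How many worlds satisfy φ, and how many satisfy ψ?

1 and 3

For ◇□(p → r):
1: successors {2}; □(p → r) there: 2:T. ✓
2: successors {1}; □(p → r) there: 1:F. ✗
3: no successors, so ◇□(p → r) fails. ✗
4: no successors, so ◇□(p → r) fails. ✗
— 1 world.
For ¬◇◇q:
1: ◇◇q is T. ✗
2: ◇◇q is F. ✓
3: ◇◇q is F. ✓
4: ◇◇q is F. ✓
— 3 worlds.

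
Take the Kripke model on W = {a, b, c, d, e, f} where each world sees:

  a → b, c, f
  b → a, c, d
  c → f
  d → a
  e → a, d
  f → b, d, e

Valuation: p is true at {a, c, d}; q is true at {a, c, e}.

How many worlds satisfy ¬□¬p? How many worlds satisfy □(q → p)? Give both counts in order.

5 and 5

For ¬□¬p:
a: □¬p is F. ✓
b: □¬p is F. ✓
c: □¬p is T. ✗
d: □¬p is F. ✓
e: □¬p is F. ✓
f: □¬p is F. ✓
— 5 worlds.
For □(q → p):
a: successors {b, c, f}; q → p there: b:T, c:T, f:T. ✓
b: successors {a, c, d}; q → p there: a:T, c:T, d:T. ✓
c: successors {f}; q → p there: f:T. ✓
d: successors {a}; q → p there: a:T. ✓
e: successors {a, d}; q → p there: a:T, d:T. ✓
f: successors {b, d, e}; q → p there: b:T, d:T, e:F. ✗
— 5 worlds.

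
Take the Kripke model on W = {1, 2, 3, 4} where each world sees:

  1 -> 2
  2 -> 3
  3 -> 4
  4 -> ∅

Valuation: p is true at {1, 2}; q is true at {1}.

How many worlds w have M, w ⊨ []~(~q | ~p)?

1

1: successors {2}; ~(~q | ~p) there: 2:F. ✗
2: successors {3}; ~(~q | ~p) there: 3:F. ✗
3: successors {4}; ~(~q | ~p) there: 4:F. ✗
4: no successors, so []~(~q | ~p) holds vacuously. ✓
Satisfying worlds: {4}.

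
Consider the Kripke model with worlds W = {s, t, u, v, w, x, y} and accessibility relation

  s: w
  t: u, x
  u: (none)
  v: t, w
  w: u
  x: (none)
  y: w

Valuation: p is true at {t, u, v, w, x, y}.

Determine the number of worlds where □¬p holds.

s: successors {w}; ¬p there: w:F. ✗
t: successors {u, x}; ¬p there: u:F, x:F. ✗
u: no successors, so □¬p holds vacuously. ✓
v: successors {t, w}; ¬p there: t:F, w:F. ✗
w: successors {u}; ¬p there: u:F. ✗
x: no successors, so □¬p holds vacuously. ✓
y: successors {w}; ¬p there: w:F. ✗
Satisfying worlds: {u, x}.

2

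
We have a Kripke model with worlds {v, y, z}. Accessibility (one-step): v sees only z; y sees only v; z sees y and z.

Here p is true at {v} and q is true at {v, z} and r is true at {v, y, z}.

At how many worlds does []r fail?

v: successors {z}; r there: z:T. ✓
y: successors {v}; r there: v:T. ✓
z: successors {y, z}; r there: y:T, z:T. ✓
Satisfying worlds: {v, y, z}.
So []r fails at the other 0 worlds.

0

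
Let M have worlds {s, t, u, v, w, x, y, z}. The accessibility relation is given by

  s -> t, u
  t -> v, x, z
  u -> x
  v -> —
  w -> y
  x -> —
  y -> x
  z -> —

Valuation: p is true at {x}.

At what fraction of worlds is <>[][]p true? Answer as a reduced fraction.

s: successors {t, u}; [][]p there: t:T, u:T. ✓
t: successors {v, x, z}; [][]p there: v:T, x:T, z:T. ✓
u: successors {x}; [][]p there: x:T. ✓
v: no successors, so <>[][]p fails. ✗
w: successors {y}; [][]p there: y:T. ✓
x: no successors, so <>[][]p fails. ✗
y: successors {x}; [][]p there: x:T. ✓
z: no successors, so <>[][]p fails. ✗
That's 5 of 8 worlds, so 5/8.

5/8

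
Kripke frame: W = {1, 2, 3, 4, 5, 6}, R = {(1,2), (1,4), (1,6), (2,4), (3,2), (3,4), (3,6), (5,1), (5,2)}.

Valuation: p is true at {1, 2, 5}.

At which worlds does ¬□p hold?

1: □p is F. ✓
2: □p is F. ✓
3: □p is F. ✓
4: □p is T. ✗
5: □p is T. ✗
6: □p is T. ✗

{1, 2, 3}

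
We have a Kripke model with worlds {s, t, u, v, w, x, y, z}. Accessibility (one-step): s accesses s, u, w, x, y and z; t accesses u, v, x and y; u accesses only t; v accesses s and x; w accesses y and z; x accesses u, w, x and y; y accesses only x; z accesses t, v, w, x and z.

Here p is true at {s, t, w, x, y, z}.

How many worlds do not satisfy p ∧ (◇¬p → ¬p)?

s: p is T, ◇¬p → ¬p is F. ✗
t: p is T, ◇¬p → ¬p is F. ✗
u: p is F, ◇¬p → ¬p is T. ✗
v: p is F, ◇¬p → ¬p is T. ✗
w: p is T, ◇¬p → ¬p is T. ✓
x: p is T, ◇¬p → ¬p is F. ✗
y: p is T, ◇¬p → ¬p is T. ✓
z: p is T, ◇¬p → ¬p is F. ✗
Satisfying worlds: {w, y}.
So p ∧ (◇¬p → ¬p) fails at the other 6 worlds.

6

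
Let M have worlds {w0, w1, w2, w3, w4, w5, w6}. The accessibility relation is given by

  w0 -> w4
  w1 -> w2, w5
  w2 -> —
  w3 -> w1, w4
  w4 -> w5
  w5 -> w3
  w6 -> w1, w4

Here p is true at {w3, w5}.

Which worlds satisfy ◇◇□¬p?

w0: successors {w4}; ◇□¬p there: w4:F. ✗
w1: successors {w2, w5}; ◇□¬p there: w2:F, w5:T. ✓
w2: no successors, so ◇◇□¬p fails. ✗
w3: successors {w1, w4}; ◇□¬p there: w1:T, w4:F. ✓
w4: successors {w5}; ◇□¬p there: w5:T. ✓
w5: successors {w3}; ◇□¬p there: w3:F. ✗
w6: successors {w1, w4}; ◇□¬p there: w1:T, w4:F. ✓

{w1, w3, w4, w6}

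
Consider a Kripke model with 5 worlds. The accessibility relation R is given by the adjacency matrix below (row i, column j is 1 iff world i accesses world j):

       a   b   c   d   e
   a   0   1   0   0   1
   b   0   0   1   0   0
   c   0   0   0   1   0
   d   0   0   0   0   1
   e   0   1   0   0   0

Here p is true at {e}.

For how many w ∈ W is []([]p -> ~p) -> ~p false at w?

a: []([]p -> ~p) is T, ~p is T. ✓
b: []([]p -> ~p) is T, ~p is T. ✓
c: []([]p -> ~p) is T, ~p is T. ✓
d: []([]p -> ~p) is T, ~p is T. ✓
e: []([]p -> ~p) is T, ~p is F. ✗
Satisfying worlds: {a, b, c, d}.
So []([]p -> ~p) -> ~p fails at the other 1 world.

1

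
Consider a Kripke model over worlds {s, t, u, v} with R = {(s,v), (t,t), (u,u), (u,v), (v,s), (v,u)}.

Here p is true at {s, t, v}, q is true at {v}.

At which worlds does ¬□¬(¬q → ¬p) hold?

s: □¬(¬q → ¬p) is F. ✓
t: □¬(¬q → ¬p) is T. ✗
u: □¬(¬q → ¬p) is F. ✓
v: □¬(¬q → ¬p) is F. ✓

{s, u, v}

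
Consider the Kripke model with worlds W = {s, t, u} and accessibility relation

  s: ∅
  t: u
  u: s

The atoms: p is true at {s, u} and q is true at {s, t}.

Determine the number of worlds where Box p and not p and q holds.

1

s: Box p and not p is F, q is T. ✗
t: Box p and not p is T, q is T. ✓
u: Box p and not p is F, q is F. ✗
Satisfying worlds: {t}.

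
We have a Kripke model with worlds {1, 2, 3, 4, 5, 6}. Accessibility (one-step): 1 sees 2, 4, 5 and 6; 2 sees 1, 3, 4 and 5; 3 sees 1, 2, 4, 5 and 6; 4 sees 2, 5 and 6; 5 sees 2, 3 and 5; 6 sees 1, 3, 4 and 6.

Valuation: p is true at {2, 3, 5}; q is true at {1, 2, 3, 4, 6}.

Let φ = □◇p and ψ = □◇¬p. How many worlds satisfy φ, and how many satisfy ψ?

For □◇p:
1: successors {2, 4, 5, 6}; ◇p there: 2:T, 4:T, 5:T, 6:T. ✓
2: successors {1, 3, 4, 5}; ◇p there: 1:T, 3:T, 4:T, 5:T. ✓
3: successors {1, 2, 4, 5, 6}; ◇p there: 1:T, 2:T, 4:T, 5:T, 6:T. ✓
4: successors {2, 5, 6}; ◇p there: 2:T, 5:T, 6:T. ✓
5: successors {2, 3, 5}; ◇p there: 2:T, 3:T, 5:T. ✓
6: successors {1, 3, 4, 6}; ◇p there: 1:T, 3:T, 4:T, 6:T. ✓
— 6 worlds.
For □◇¬p:
1: successors {2, 4, 5, 6}; ◇¬p there: 2:T, 4:T, 5:F, 6:T. ✗
2: successors {1, 3, 4, 5}; ◇¬p there: 1:T, 3:T, 4:T, 5:F. ✗
3: successors {1, 2, 4, 5, 6}; ◇¬p there: 1:T, 2:T, 4:T, 5:F, 6:T. ✗
4: successors {2, 5, 6}; ◇¬p there: 2:T, 5:F, 6:T. ✗
5: successors {2, 3, 5}; ◇¬p there: 2:T, 3:T, 5:F. ✗
6: successors {1, 3, 4, 6}; ◇¬p there: 1:T, 3:T, 4:T, 6:T. ✓
— 1 world.

6 and 1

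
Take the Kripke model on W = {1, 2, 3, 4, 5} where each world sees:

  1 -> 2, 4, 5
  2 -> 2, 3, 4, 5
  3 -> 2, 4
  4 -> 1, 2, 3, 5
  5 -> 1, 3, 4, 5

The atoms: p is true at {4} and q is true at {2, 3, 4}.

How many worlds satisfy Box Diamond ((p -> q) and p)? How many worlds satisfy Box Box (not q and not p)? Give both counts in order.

1 and 0

For Box Diamond ((p -> q) and p):
1: successors {2, 4, 5}; Diamond ((p -> q) and p) there: 2:T, 4:F, 5:T. ✗
2: successors {2, 3, 4, 5}; Diamond ((p -> q) and p) there: 2:T, 3:T, 4:F, 5:T. ✗
3: successors {2, 4}; Diamond ((p -> q) and p) there: 2:T, 4:F. ✗
4: successors {1, 2, 3, 5}; Diamond ((p -> q) and p) there: 1:T, 2:T, 3:T, 5:T. ✓
5: successors {1, 3, 4, 5}; Diamond ((p -> q) and p) there: 1:T, 3:T, 4:F, 5:T. ✗
— 1 world.
For Box Box (not q and not p):
1: successors {2, 4, 5}; Box (not q and not p) there: 2:F, 4:F, 5:F. ✗
2: successors {2, 3, 4, 5}; Box (not q and not p) there: 2:F, 3:F, 4:F, 5:F. ✗
3: successors {2, 4}; Box (not q and not p) there: 2:F, 4:F. ✗
4: successors {1, 2, 3, 5}; Box (not q and not p) there: 1:F, 2:F, 3:F, 5:F. ✗
5: successors {1, 3, 4, 5}; Box (not q and not p) there: 1:F, 3:F, 4:F, 5:F. ✗
— 0 worlds.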